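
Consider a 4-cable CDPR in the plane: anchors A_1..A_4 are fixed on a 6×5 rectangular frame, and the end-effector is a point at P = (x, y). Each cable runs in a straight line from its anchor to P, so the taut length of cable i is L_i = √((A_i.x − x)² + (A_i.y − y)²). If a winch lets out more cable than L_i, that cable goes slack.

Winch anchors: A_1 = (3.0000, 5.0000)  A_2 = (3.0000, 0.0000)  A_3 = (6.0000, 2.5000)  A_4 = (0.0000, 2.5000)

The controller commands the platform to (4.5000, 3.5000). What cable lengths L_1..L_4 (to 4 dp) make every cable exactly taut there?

cable 1: Δx=-1.5000, Δy=1.5000; L_1 = √(Δx²+Δy²) = 2.1213
cable 2: Δx=-1.5000, Δy=-3.5000; L_2 = √(Δx²+Δy²) = 3.8079
cable 3: Δx=1.5000, Δy=-1.0000; L_3 = √(Δx²+Δy²) = 1.8028
cable 4: Δx=-4.5000, Δy=-1.0000; L_4 = √(Δx²+Δy²) = 4.6098

(2.1213, 3.8079, 1.8028, 4.6098)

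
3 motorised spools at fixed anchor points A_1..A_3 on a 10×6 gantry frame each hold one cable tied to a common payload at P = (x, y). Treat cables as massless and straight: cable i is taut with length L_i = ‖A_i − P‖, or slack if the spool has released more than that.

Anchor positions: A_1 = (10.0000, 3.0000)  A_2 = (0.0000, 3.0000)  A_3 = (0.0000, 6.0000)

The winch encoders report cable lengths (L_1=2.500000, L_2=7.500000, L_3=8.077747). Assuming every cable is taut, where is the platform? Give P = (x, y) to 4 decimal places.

expand ‖A_i−P‖²=L_i² and subtract eq 1 (c_i ≔ ‖A_i‖²−L_i²)
c_1 = 100.0000+9.0000−6.2500 = 102.7500
eq1−eq2 → [20.0000  0.0000]·P = 150.0000
eq1−eq3 → [20.0000  -6.0000]·P = 132.0000
2×2 solve → P = (7.5000, 3.0000)

(7.5000, 3.0000)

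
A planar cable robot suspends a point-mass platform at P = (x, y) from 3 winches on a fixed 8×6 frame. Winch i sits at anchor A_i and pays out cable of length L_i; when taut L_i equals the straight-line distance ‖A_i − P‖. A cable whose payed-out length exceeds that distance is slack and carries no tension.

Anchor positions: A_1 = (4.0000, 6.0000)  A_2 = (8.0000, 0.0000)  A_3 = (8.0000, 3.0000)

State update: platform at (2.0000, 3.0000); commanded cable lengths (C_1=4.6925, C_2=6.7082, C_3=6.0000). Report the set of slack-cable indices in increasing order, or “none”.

1

cable 1: L_1 = ‖A_1−P‖ = 3.6056;  C_1 = 4.6925 → slack
cable 2: L_2 = ‖A_2−P‖ = 6.7082;  C_2 = 6.7082 → taut
cable 3: L_3 = ‖A_3−P‖ = 6.0000;  C_3 = 6.0000 → taut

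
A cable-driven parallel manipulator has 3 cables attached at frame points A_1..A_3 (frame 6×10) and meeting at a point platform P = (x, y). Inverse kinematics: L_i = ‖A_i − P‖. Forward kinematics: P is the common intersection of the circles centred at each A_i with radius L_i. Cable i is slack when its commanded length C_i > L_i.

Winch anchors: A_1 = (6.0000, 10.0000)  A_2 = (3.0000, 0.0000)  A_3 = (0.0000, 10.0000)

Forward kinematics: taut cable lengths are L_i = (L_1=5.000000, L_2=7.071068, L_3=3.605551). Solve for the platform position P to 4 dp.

(2.0000, 7.0000)

each cable: (A_i−P)·(A_i−P) = L_i²; let k_i = ‖A_i‖²−L_i²
k_1 = 36.0000+100.0000−25.0000 = 111.0000
row 1: 6.0000x + 20.0000y = 152.0000  (k_2=-41.0000)
row 2: 12.0000x + 0.0000y = 24.0000  (k_3=87.0000)
Cramer on rows 1–2 → x = 2.0000, y = 7.0000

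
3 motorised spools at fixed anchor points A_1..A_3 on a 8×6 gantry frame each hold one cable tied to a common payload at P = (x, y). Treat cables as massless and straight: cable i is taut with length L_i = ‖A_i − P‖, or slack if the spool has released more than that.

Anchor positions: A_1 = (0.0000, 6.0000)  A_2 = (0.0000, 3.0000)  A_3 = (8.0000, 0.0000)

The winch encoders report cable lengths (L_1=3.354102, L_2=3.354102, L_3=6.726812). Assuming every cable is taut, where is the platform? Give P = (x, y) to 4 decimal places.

expand ‖A_i−P‖²=L_i² and subtract eq 1 (q_i ≔ ‖A_i‖²−L_i²)
q_1 = 0.0000+36.0000−11.2500 = 24.7500
eq1−eq2 → [0.0000  6.0000]·P = 27.0000
eq1−eq3 → [-16.0000  12.0000]·P = 6.0000
2×2 solve → P = (3.0000, 4.5000)

(3.0000, 4.5000)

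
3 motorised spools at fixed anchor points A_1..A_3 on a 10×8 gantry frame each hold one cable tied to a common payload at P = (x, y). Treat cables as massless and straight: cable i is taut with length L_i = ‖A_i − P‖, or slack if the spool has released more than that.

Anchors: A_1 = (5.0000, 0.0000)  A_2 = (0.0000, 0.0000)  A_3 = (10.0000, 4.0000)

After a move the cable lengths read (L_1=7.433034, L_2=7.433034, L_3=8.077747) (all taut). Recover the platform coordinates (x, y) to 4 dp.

each cable: (A_i−P)·(A_i−P) = L_i²; let k_i = ‖A_i‖²−L_i²
k_1 = 25.0000+0.0000−55.2500 = -30.2500
row 1: 10.0000x + 0.0000y = 25.0000  (k_2=-55.2500)
row 2: -10.0000x − 8.0000y = -81.0000  (k_3=50.7500)
Cramer on rows 1–2 → x = 2.5000, y = 7.0000

(2.5000, 7.0000)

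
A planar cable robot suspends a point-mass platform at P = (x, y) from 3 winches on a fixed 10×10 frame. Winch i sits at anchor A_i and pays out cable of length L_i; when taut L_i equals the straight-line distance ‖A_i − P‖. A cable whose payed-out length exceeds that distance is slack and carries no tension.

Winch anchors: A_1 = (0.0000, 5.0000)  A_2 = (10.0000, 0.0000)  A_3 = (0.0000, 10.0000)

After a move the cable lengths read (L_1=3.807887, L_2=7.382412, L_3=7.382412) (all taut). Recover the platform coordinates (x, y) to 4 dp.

(3.5000, 3.5000)

circle eqns → linear via eq_j − eq_1; set c_j = A_j·A_j − L_j²
c_1 = 0.0000+25.0000−14.5000 = 10.5000
-20.0000·x + 10.0000·y = c_1−c_2 = -35.0000
0.0000·x − 10.0000·y = c_1−c_3 = -35.0000
solve first two rows → x=3.5000, y=3.5000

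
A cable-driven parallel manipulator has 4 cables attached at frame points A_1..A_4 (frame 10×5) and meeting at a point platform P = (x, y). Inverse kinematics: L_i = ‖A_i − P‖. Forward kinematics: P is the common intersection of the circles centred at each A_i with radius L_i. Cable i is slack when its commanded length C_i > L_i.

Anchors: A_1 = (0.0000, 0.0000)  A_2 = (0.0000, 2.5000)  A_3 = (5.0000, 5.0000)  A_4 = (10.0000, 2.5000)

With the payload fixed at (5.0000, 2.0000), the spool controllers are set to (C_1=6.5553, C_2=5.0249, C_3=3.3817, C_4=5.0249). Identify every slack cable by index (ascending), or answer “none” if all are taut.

1, 3

cable 1: L_1 = ‖A_1−P‖ = 5.3852;  C_1 = 6.5553 → slack
cable 2: L_2 = ‖A_2−P‖ = 5.0249;  C_2 = 5.0249 → taut
cable 3: L_3 = ‖A_3−P‖ = 3.0000;  C_3 = 3.3817 → slack
cable 4: L_4 = ‖A_4−P‖ = 5.0249;  C_4 = 5.0249 → taut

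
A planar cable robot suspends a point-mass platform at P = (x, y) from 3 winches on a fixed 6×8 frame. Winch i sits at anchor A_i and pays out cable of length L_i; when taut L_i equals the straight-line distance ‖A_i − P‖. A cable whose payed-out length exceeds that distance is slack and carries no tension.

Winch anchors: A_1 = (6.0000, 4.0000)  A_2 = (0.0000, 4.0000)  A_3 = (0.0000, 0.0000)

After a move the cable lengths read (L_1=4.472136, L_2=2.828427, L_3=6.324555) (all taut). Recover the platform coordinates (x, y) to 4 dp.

(2.0000, 6.0000)

each cable: (A_i−P)·(A_i−P) = L_i²; let c_i = ‖A_i‖²−L_i²
c_1 = 36.0000+16.0000−20.0000 = 32.0000
row 1: 12.0000x + 0.0000y = 24.0000  (c_2=8.0000)
row 2: 12.0000x + 8.0000y = 72.0000  (c_3=-40.0000)
Cramer on rows 1–2 → x = 2.0000, y = 6.0000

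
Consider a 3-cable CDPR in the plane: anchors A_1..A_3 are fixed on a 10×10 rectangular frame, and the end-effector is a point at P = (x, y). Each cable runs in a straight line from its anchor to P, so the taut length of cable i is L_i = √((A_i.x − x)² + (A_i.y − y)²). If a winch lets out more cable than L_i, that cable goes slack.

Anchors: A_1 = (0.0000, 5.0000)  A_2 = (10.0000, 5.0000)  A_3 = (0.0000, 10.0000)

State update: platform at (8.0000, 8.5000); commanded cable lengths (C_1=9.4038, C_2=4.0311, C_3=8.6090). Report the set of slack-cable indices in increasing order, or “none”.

cable 1: √((-8.0000)²+(-3.5000)²)=8.7321, C_1=9.4038: slack
cable 2: √((2.0000)²+(-3.5000)²)=4.0311, C_2=4.0311: taut
cable 3: √((-8.0000)²+(1.5000)²)=8.1394, C_3=8.6090: slack

1, 3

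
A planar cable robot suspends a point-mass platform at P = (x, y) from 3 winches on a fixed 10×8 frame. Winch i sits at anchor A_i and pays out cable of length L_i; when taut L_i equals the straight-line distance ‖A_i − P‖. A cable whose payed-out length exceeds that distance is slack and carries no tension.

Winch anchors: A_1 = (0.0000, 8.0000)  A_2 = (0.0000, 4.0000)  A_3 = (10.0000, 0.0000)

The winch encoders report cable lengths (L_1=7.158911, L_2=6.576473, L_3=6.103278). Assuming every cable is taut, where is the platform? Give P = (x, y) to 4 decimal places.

circle eqns → linear via eq_j − eq_1; set c_j = A_j·A_j − L_j²
c_1 = 0.0000+64.0000−51.2500 = 12.7500
0.0000·x + 8.0000·y = c_1−c_2 = 40.0000
-20.0000·x + 16.0000·y = c_1−c_3 = -50.0000
solve first two rows → x=6.5000, y=5.0000

(6.5000, 5.0000)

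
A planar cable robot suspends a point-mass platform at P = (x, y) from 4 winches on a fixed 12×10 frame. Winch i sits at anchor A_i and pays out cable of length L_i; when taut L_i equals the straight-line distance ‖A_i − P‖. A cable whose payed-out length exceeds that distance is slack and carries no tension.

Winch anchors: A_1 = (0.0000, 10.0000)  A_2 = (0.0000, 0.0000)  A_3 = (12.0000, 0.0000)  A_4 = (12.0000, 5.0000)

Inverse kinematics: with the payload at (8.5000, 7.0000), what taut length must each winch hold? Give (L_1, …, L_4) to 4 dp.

(9.0139, 11.0114, 7.8262, 4.0311)

cable 1: Δx=-8.5000, Δy=3.0000; L_1 = √(Δx²+Δy²) = 9.0139
cable 2: Δx=-8.5000, Δy=-7.0000; L_2 = √(Δx²+Δy²) = 11.0114
cable 3: Δx=3.5000, Δy=-7.0000; L_3 = √(Δx²+Δy²) = 7.8262
cable 4: Δx=3.5000, Δy=-2.0000; L_4 = √(Δx²+Δy²) = 4.0311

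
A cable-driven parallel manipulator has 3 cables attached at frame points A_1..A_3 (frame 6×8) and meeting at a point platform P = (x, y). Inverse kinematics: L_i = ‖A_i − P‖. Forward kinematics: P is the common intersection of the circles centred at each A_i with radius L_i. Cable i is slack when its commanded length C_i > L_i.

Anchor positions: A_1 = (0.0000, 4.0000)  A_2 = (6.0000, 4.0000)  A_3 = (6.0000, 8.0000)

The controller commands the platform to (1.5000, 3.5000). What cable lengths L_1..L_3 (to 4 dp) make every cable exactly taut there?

L_1: Δ = A_1−P = (-1.5000, 0.5000) → ‖Δ‖ = √2.5000 = 1.5811
L_2: Δ = A_2−P = (4.5000, 0.5000) → ‖Δ‖ = √20.5000 = 4.5277
L_3: Δ = A_3−P = (4.5000, 4.5000) → ‖Δ‖ = √40.5000 = 6.3640

(1.5811, 4.5277, 6.3640)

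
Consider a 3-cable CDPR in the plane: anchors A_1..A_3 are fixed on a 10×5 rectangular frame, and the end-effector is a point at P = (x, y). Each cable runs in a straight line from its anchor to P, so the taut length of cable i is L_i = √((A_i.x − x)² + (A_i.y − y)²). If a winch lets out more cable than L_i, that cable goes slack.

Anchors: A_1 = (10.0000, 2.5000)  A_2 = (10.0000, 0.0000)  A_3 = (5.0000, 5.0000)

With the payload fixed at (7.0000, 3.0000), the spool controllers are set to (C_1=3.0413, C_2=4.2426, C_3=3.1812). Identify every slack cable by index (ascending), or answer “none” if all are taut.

cable 1: √((3.0000)²+(-0.5000)²)=3.0414, C_1=3.0413: taut
cable 2: √((3.0000)²+(-3.0000)²)=4.2426, C_2=4.2426: taut
cable 3: √((-2.0000)²+(2.0000)²)=2.8284, C_3=3.1812: slack

3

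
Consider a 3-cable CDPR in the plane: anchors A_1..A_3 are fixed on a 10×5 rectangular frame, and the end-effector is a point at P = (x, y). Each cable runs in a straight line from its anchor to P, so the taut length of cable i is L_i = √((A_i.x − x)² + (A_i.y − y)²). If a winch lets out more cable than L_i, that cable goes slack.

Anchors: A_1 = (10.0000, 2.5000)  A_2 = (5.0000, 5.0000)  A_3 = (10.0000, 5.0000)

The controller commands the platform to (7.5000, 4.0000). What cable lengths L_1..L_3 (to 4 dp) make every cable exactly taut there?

(2.9155, 2.6926, 2.6926)

L_1: Δ = A_1−P = (2.5000, -1.5000) → ‖Δ‖ = √8.5000 = 2.9155
L_2: Δ = A_2−P = (-2.5000, 1.0000) → ‖Δ‖ = √7.2500 = 2.6926
L_3: Δ = A_3−P = (2.5000, 1.0000) → ‖Δ‖ = √7.2500 = 2.6926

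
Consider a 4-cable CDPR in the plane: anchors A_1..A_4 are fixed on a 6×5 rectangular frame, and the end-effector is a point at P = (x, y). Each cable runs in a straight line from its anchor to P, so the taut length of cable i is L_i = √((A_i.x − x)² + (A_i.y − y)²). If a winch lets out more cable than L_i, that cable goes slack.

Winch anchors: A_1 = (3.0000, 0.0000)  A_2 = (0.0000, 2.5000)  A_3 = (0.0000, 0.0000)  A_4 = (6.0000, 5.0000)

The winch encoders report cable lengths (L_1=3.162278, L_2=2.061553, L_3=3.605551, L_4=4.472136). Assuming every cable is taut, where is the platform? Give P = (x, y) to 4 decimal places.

expand ‖A_i−P‖²=L_i² and subtract eq 1 (c_i ≔ ‖A_i‖²−L_i²)
c_1 = 9.0000+0.0000−10.0000 = -1.0000
eq1−eq2 → [6.0000  -5.0000]·P = -3.0000
eq1−eq3 → [6.0000  0.0000]·P = 12.0000
eq1−eq4 → [-6.0000  -10.0000]·P = -42.0000
2×2 solve → P = (2.0000, 3.0000)
check cable 4: ‖A_4−P‖² = 20.0000 ≈ L_4² = 20.0000 ✓

(2.0000, 3.0000)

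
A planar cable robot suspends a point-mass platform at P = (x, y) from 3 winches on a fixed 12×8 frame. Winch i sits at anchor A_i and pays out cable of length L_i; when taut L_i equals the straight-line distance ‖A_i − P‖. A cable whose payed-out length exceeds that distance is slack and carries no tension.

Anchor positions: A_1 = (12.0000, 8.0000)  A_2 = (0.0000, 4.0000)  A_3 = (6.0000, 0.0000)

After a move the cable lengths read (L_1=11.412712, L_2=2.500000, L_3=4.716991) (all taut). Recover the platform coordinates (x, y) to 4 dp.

circle eqns → linear via eq_j − eq_1; set c_j = A_j·A_j − L_j²
c_1 = 144.0000+64.0000−130.2500 = 77.7500
24.0000·x + 8.0000·y = c_1−c_2 = 68.0000
12.0000·x + 16.0000·y = c_1−c_3 = 64.0000
solve first two rows → x=2.0000, y=2.5000

(2.0000, 2.5000)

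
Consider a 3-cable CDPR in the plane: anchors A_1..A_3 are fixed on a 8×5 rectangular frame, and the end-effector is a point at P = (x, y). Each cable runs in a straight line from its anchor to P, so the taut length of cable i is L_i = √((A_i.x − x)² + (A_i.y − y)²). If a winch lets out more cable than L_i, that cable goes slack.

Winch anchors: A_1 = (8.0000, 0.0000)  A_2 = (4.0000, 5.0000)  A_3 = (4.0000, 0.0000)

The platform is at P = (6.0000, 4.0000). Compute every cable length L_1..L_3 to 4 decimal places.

(4.4721, 2.2361, 4.4721)

L_1: Δ = A_1−P = (2.0000, -4.0000) → ‖Δ‖ = √20.0000 = 4.4721
L_2: Δ = A_2−P = (-2.0000, 1.0000) → ‖Δ‖ = √5.0000 = 2.2361
L_3: Δ = A_3−P = (-2.0000, -4.0000) → ‖Δ‖ = √20.0000 = 4.4721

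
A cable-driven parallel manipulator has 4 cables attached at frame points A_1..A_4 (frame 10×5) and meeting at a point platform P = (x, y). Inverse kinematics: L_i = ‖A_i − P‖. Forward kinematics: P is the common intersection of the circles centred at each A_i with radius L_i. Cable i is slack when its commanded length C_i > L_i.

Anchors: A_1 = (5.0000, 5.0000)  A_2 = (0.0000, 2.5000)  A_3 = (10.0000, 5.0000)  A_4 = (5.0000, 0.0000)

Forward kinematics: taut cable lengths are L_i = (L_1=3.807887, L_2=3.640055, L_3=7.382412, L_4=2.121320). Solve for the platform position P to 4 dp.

each cable: (A_i−P)·(A_i−P) = L_i²; let c_i = ‖A_i‖²−L_i²
c_1 = 25.0000+25.0000−14.5000 = 35.5000
row 1: 10.0000x + 5.0000y = 42.5000  (c_2=-7.0000)
row 2: -10.0000x + 0.0000y = -35.0000  (c_3=70.5000)
row 3: 0.0000x + 10.0000y = 15.0000  (c_4=20.5000)
Cramer on rows 1–2 → x = 3.5000, y = 1.5000
check cable 4: ‖A_4−P‖² = 4.5000 ≈ L_4² = 4.5000 ✓

(3.5000, 1.5000)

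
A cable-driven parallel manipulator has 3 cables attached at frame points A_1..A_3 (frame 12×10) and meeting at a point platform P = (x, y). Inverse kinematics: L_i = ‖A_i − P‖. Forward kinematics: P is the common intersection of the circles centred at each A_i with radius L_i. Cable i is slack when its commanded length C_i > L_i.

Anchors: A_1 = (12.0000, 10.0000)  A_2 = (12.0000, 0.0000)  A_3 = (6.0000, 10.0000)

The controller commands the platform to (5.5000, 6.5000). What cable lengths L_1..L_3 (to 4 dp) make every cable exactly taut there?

cable 1: Δx=6.5000, Δy=3.5000; L_1 = √(Δx²+Δy²) = 7.3824
cable 2: Δx=6.5000, Δy=-6.5000; L_2 = √(Δx²+Δy²) = 9.1924
cable 3: Δx=0.5000, Δy=3.5000; L_3 = √(Δx²+Δy²) = 3.5355

(7.3824, 9.1924, 3.5355)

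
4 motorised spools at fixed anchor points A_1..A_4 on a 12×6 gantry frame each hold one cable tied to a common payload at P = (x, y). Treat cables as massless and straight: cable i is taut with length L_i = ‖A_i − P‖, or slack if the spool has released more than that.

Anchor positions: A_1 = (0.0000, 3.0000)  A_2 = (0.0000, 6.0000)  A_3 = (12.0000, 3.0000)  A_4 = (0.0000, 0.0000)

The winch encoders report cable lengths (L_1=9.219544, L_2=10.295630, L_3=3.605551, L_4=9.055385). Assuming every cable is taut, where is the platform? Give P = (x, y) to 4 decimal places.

(9.0000, 1.0000)

circle eqns → linear via eq_j − eq_1; set k_j = A_j·A_j − L_j²
k_1 = 0.0000+9.0000−85.0000 = -76.0000
0.0000·x − 6.0000·y = k_1−k_2 = -6.0000
-24.0000·x + 0.0000·y = k_1−k_3 = -216.0000
0.0000·x + 6.0000·y = k_1−k_4 = 6.0000
solve first two rows → x=9.0000, y=1.0000
check cable 4: ‖A_4−P‖² = 82.0000 ≈ L_4² = 82.0000 ✓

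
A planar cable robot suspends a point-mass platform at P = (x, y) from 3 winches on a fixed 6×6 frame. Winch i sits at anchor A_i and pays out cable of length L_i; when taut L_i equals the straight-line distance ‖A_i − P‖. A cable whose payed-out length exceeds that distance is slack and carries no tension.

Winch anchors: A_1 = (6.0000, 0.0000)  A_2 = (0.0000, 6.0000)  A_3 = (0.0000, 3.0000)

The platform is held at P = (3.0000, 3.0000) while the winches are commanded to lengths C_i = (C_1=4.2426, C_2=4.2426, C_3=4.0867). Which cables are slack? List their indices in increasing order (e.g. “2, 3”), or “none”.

3

cable 1: √((3.0000)²+(-3.0000)²)=4.2426, C_1=4.2426: taut
cable 2: √((-3.0000)²+(3.0000)²)=4.2426, C_2=4.2426: taut
cable 3: √((-3.0000)²+(0.0000)²)=3.0000, C_3=4.0867: slack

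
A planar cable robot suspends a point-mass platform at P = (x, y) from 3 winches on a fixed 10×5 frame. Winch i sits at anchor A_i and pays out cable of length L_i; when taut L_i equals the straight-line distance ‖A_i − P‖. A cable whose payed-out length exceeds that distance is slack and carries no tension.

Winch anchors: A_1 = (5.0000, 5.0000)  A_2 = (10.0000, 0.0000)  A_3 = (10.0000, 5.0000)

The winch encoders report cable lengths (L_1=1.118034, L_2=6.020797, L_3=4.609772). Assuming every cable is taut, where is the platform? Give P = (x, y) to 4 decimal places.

(5.5000, 4.0000)

expand ‖A_i−P‖²=L_i² and subtract eq 1 (c_i ≔ ‖A_i‖²−L_i²)
c_1 = 25.0000+25.0000−1.2500 = 48.7500
eq1−eq2 → [-10.0000  10.0000]·P = -15.0000
eq1−eq3 → [-10.0000  0.0000]·P = -55.0000
2×2 solve → P = (5.5000, 4.0000)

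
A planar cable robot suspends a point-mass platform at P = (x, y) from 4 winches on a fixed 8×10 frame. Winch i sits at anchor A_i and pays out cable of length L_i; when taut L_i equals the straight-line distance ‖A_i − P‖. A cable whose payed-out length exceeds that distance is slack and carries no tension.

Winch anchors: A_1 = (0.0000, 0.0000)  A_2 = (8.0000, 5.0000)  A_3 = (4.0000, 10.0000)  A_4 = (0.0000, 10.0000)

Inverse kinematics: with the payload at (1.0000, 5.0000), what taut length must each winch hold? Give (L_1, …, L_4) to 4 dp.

L_1 = √((0.0000−1.0000)² + (0.0000−5.0000)²) = 5.0990
L_2 = √((8.0000−1.0000)² + (5.0000−5.0000)²) = 7.0000
L_3 = √((4.0000−1.0000)² + (10.0000−5.0000)²) = 5.8310
L_4 = √((0.0000−1.0000)² + (10.0000−5.0000)²) = 5.0990

(5.0990, 7.0000, 5.8310, 5.0990)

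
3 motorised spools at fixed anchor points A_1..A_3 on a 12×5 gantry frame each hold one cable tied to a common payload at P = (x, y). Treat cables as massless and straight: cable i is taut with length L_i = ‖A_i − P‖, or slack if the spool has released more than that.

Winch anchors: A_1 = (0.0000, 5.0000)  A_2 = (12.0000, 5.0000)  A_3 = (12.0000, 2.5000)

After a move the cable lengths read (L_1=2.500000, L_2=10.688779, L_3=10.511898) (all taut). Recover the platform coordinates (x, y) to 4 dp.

each cable: (A_i−P)·(A_i−P) = L_i²; let c_i = ‖A_i‖²−L_i²
c_1 = 0.0000+25.0000−6.2500 = 18.7500
row 1: -24.0000x + 0.0000y = -36.0000  (c_2=54.7500)
row 2: -24.0000x + 5.0000y = -21.0000  (c_3=39.7500)
Cramer on rows 1–2 → x = 1.5000, y = 3.0000

(1.5000, 3.0000)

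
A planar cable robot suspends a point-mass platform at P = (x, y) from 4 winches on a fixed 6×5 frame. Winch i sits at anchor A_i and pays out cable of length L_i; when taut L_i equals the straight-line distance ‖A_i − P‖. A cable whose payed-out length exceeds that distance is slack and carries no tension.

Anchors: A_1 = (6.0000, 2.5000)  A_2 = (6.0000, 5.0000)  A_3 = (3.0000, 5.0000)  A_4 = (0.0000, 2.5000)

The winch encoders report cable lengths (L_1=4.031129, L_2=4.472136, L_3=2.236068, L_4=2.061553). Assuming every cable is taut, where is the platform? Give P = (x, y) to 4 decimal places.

(2.0000, 3.0000)

expand ‖A_i−P‖²=L_i² and subtract eq 1 (c_i ≔ ‖A_i‖²−L_i²)
c_1 = 36.0000+6.2500−16.2500 = 26.0000
eq1−eq2 → [0.0000  -5.0000]·P = -15.0000
eq1−eq3 → [6.0000  -5.0000]·P = -3.0000
eq1−eq4 → [12.0000  0.0000]·P = 24.0000
2×2 solve → P = (2.0000, 3.0000)
check cable 4: ‖A_4−P‖² = 4.2500 ≈ L_4² = 4.2500 ✓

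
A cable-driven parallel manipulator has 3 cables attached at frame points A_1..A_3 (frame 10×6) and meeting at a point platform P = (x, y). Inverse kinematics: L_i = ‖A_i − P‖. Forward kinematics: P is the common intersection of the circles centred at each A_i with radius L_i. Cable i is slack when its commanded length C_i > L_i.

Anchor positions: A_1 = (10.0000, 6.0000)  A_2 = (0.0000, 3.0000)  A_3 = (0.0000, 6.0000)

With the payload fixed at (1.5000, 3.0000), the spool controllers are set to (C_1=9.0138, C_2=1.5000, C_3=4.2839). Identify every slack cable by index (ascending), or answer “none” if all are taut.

i=1: geometric 9.0139 vs commanded 9.0138 ⇒ taut
i=2: geometric 1.5000 vs commanded 1.5000 ⇒ taut
i=3: geometric 3.3541 vs commanded 4.2839 ⇒ slack

3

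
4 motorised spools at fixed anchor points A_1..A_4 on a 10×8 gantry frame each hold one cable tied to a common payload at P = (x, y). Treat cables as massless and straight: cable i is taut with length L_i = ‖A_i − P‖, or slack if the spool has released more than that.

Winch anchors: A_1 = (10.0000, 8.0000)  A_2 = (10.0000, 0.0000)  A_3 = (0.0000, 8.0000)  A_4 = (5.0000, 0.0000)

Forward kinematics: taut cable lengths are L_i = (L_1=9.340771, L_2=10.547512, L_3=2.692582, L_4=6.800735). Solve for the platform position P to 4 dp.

(1.0000, 5.5000)

circle eqns → linear via eq_j − eq_1; set q_j = A_j·A_j − L_j²
q_1 = 100.0000+64.0000−87.2500 = 76.7500
0.0000·x + 16.0000·y = q_1−q_2 = 88.0000
20.0000·x + 0.0000·y = q_1−q_3 = 20.0000
10.0000·x + 16.0000·y = q_1−q_4 = 98.0000
solve first two rows → x=1.0000, y=5.5000
check cable 4: ‖A_4−P‖² = 46.2500 ≈ L_4² = 46.2500 ✓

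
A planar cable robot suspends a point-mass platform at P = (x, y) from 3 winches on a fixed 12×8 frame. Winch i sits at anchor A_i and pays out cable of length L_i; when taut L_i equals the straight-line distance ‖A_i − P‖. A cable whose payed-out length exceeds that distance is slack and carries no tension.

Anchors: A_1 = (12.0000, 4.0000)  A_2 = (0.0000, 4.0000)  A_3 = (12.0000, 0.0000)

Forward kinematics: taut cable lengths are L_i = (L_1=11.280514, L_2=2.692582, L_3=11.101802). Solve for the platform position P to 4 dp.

(1.0000, 1.5000)

each cable: (A_i−P)·(A_i−P) = L_i²; let c_i = ‖A_i‖²−L_i²
c_1 = 144.0000+16.0000−127.2500 = 32.7500
row 1: 24.0000x + 0.0000y = 24.0000  (c_2=8.7500)
row 2: 0.0000x + 8.0000y = 12.0000  (c_3=20.7500)
Cramer on rows 1–2 → x = 1.0000, y = 1.5000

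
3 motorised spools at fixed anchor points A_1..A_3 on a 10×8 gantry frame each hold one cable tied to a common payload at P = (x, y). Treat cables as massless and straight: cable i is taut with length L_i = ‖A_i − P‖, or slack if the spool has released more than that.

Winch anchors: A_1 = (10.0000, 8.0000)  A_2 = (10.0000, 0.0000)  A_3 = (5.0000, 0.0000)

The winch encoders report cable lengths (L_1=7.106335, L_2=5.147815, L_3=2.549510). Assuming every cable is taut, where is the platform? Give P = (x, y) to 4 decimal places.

(5.5000, 2.5000)

each cable: (A_i−P)·(A_i−P) = L_i²; let q_i = ‖A_i‖²−L_i²
q_1 = 100.0000+64.0000−50.5000 = 113.5000
row 1: 0.0000x + 16.0000y = 40.0000  (q_2=73.5000)
row 2: 10.0000x + 16.0000y = 95.0000  (q_3=18.5000)
Cramer on rows 1–2 → x = 5.5000, y = 2.5000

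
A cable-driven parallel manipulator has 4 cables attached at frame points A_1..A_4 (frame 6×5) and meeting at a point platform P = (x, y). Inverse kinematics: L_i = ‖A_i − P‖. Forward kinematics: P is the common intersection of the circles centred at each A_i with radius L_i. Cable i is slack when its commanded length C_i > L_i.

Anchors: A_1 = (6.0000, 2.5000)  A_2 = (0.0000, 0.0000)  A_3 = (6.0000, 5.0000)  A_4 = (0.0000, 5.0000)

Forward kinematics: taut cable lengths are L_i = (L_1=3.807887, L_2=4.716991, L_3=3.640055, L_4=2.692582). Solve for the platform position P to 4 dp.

circle eqns → linear via eq_j − eq_1; set q_j = A_j·A_j − L_j²
q_1 = 36.0000+6.2500−14.5000 = 27.7500
12.0000·x + 5.0000·y = q_1−q_2 = 50.0000
0.0000·x − 5.0000·y = q_1−q_3 = -20.0000
12.0000·x − 5.0000·y = q_1−q_4 = 10.0000
solve first two rows → x=2.5000, y=4.0000
check cable 4: ‖A_4−P‖² = 7.2500 ≈ L_4² = 7.2500 ✓

(2.5000, 4.0000)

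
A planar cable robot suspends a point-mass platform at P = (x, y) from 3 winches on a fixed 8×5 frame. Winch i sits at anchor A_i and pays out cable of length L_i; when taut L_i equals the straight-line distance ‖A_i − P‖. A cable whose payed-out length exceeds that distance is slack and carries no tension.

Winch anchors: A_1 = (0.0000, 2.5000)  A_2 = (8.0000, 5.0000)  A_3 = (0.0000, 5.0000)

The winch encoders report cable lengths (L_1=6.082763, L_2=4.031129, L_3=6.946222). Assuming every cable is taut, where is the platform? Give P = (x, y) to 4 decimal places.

expand ‖A_i−P‖²=L_i² and subtract eq 1 (c_i ≔ ‖A_i‖²−L_i²)
c_1 = 0.0000+6.2500−37.0000 = -30.7500
eq1−eq2 → [-16.0000  -5.0000]·P = -103.5000
eq1−eq3 → [0.0000  -5.0000]·P = -7.5000
2×2 solve → P = (6.0000, 1.5000)

(6.0000, 1.5000)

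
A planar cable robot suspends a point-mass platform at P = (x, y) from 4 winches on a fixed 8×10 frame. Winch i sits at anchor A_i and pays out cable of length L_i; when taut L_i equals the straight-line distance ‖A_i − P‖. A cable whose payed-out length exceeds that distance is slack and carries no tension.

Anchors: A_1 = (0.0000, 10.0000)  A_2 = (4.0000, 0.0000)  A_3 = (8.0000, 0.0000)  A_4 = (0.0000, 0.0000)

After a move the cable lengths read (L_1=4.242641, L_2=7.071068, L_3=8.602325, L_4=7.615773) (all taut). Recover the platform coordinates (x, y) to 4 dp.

expand ‖A_i−P‖²=L_i² and subtract eq 1 (c_i ≔ ‖A_i‖²−L_i²)
c_1 = 0.0000+100.0000−18.0000 = 82.0000
eq1−eq2 → [-8.0000  20.0000]·P = 116.0000
eq1−eq3 → [-16.0000  20.0000]·P = 92.0000
eq1−eq4 → [0.0000  20.0000]·P = 140.0000
2×2 solve → P = (3.0000, 7.0000)
check cable 4: ‖A_4−P‖² = 58.0000 ≈ L_4² = 58.0000 ✓

(3.0000, 7.0000)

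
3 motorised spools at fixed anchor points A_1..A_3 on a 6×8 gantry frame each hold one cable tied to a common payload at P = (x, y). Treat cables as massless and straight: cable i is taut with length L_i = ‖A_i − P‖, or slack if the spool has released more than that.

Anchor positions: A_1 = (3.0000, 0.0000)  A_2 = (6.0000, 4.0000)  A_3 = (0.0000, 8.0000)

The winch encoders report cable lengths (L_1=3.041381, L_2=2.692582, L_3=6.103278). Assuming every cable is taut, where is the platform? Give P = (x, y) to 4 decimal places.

expand ‖A_i−P‖²=L_i² and subtract eq 1 (c_i ≔ ‖A_i‖²−L_i²)
c_1 = 9.0000+0.0000−9.2500 = -0.2500
eq1−eq2 → [-6.0000  -8.0000]·P = -45.0000
eq1−eq3 → [6.0000  -16.0000]·P = -27.0000
2×2 solve → P = (3.5000, 3.0000)

(3.5000, 3.0000)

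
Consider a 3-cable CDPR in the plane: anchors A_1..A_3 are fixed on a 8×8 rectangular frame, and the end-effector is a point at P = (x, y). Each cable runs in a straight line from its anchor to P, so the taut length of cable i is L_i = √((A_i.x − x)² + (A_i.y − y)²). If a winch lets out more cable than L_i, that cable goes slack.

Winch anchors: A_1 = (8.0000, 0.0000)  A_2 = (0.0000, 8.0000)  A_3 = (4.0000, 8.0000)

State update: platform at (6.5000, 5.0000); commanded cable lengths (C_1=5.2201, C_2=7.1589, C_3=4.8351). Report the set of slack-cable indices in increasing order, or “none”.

3

cable 1: √((1.5000)²+(-5.0000)²)=5.2202, C_1=5.2201: taut
cable 2: √((-6.5000)²+(3.0000)²)=7.1589, C_2=7.1589: taut
cable 3: √((-2.5000)²+(3.0000)²)=3.9051, C_3=4.8351: slack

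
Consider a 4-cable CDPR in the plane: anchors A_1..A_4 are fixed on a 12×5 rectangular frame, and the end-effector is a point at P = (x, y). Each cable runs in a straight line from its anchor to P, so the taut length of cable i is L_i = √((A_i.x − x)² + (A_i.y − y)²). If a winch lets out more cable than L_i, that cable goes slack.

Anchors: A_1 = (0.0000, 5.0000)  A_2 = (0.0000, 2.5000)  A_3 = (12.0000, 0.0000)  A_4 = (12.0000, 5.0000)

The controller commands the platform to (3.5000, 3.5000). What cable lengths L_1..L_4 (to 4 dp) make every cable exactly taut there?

L_1 = √((0.0000−3.5000)² + (5.0000−3.5000)²) = 3.8079
L_2 = √((0.0000−3.5000)² + (2.5000−3.5000)²) = 3.6401
L_3 = √((12.0000−3.5000)² + (0.0000−3.5000)²) = 9.1924
L_4 = √((12.0000−3.5000)² + (5.0000−3.5000)²) = 8.6313

(3.8079, 3.6401, 9.1924, 8.6313)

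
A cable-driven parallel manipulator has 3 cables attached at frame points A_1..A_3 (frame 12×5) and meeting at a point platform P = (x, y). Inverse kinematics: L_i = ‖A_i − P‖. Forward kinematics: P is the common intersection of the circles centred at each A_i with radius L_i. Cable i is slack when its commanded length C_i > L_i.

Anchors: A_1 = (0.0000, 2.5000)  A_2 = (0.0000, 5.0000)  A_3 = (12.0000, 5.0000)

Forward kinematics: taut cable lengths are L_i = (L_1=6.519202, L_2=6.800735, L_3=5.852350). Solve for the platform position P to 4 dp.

circle eqns → linear via eq_j − eq_1; set k_j = A_j·A_j − L_j²
k_1 = 0.0000+6.2500−42.5000 = -36.2500
0.0000·x − 5.0000·y = k_1−k_2 = -15.0000
-24.0000·x − 5.0000·y = k_1−k_3 = -171.0000
solve first two rows → x=6.5000, y=3.0000

(6.5000, 3.0000)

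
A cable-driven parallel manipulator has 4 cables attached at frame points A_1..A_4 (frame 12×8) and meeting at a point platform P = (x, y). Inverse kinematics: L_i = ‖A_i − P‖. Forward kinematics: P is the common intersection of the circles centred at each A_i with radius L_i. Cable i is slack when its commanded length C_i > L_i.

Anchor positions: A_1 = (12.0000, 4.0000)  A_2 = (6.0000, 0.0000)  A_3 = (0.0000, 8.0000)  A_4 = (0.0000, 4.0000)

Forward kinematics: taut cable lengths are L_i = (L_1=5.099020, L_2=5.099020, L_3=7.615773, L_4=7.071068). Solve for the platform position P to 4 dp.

(7.0000, 5.0000)

expand ‖A_i−P‖²=L_i² and subtract eq 1 (q_i ≔ ‖A_i‖²−L_i²)
q_1 = 144.0000+16.0000−26.0000 = 134.0000
eq1−eq2 → [12.0000  8.0000]·P = 124.0000
eq1−eq3 → [24.0000  -8.0000]·P = 128.0000
eq1−eq4 → [24.0000  0.0000]·P = 168.0000
2×2 solve → P = (7.0000, 5.0000)
check cable 4: ‖A_4−P‖² = 50.0000 ≈ L_4² = 50.0000 ✓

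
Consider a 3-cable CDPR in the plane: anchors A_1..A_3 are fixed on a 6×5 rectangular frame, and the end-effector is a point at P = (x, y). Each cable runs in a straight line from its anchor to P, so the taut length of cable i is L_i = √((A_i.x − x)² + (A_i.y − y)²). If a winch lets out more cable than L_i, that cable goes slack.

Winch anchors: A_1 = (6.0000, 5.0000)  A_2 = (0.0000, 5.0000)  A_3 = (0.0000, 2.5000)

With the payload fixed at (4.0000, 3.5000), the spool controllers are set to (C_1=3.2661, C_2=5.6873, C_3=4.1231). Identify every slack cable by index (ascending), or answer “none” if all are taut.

i=1: geometric 2.5000 vs commanded 3.2661 ⇒ slack
i=2: geometric 4.2720 vs commanded 5.6873 ⇒ slack
i=3: geometric 4.1231 vs commanded 4.1231 ⇒ taut

1, 2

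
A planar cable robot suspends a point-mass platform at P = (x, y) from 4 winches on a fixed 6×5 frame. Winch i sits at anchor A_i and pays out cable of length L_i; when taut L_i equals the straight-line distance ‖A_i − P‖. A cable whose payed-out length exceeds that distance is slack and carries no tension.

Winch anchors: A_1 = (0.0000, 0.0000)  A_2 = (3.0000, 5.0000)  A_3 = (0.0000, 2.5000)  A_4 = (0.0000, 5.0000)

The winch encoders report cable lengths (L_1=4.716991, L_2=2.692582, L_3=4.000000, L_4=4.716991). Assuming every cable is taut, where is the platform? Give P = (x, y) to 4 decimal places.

circle eqns → linear via eq_j − eq_1; set c_j = A_j·A_j − L_j²
c_1 = 0.0000+0.0000−22.2500 = -22.2500
-6.0000·x − 10.0000·y = c_1−c_2 = -49.0000
0.0000·x − 5.0000·y = c_1−c_3 = -12.5000
0.0000·x − 10.0000·y = c_1−c_4 = -25.0000
solve first two rows → x=4.0000, y=2.5000
check cable 4: ‖A_4−P‖² = 22.2500 ≈ L_4² = 22.2500 ✓

(4.0000, 2.5000)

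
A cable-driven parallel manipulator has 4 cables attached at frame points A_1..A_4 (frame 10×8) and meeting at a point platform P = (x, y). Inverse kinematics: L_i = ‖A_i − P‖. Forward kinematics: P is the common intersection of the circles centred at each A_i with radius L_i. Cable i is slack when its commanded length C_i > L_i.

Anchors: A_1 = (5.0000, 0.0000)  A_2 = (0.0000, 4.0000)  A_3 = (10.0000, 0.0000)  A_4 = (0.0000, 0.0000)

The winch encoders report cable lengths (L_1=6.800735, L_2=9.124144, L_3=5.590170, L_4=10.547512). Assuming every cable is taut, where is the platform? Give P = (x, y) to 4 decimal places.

each cable: (A_i−P)·(A_i−P) = L_i²; let q_i = ‖A_i‖²−L_i²
q_1 = 25.0000+0.0000−46.2500 = -21.2500
row 1: 10.0000x − 8.0000y = 46.0000  (q_2=-67.2500)
row 2: -10.0000x + 0.0000y = -90.0000  (q_3=68.7500)
row 3: 10.0000x + 0.0000y = 90.0000  (q_4=-111.2500)
Cramer on rows 1–2 → x = 9.0000, y = 5.5000
check cable 4: ‖A_4−P‖² = 111.2500 ≈ L_4² = 111.2500 ✓

(9.0000, 5.5000)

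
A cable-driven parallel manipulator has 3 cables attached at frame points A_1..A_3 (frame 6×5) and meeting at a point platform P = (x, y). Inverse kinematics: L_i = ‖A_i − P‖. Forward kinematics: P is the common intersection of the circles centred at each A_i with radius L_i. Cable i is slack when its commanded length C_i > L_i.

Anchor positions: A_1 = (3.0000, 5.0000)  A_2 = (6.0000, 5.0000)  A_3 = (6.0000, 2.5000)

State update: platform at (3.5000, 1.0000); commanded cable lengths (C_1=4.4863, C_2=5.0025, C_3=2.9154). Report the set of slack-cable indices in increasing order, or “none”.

1, 2

i=1: geometric 4.0311 vs commanded 4.4863 ⇒ slack
i=2: geometric 4.7170 vs commanded 5.0025 ⇒ slack
i=3: geometric 2.9155 vs commanded 2.9154 ⇒ taut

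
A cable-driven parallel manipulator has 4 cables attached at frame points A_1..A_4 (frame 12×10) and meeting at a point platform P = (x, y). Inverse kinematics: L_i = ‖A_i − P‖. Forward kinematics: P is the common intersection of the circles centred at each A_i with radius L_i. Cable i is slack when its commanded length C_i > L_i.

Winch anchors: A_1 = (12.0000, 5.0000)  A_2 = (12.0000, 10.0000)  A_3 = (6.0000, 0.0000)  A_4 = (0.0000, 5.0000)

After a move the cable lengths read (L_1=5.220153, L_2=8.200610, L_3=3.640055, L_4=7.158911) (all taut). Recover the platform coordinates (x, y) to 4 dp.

each cable: (A_i−P)·(A_i−P) = L_i²; let q_i = ‖A_i‖²−L_i²
q_1 = 144.0000+25.0000−27.2500 = 141.7500
row 1: 0.0000x − 10.0000y = -35.0000  (q_2=176.7500)
row 2: 12.0000x + 10.0000y = 119.0000  (q_3=22.7500)
row 3: 24.0000x + 0.0000y = 168.0000  (q_4=-26.2500)
Cramer on rows 1–2 → x = 7.0000, y = 3.5000
check cable 4: ‖A_4−P‖² = 51.2500 ≈ L_4² = 51.2500 ✓

(7.0000, 3.5000)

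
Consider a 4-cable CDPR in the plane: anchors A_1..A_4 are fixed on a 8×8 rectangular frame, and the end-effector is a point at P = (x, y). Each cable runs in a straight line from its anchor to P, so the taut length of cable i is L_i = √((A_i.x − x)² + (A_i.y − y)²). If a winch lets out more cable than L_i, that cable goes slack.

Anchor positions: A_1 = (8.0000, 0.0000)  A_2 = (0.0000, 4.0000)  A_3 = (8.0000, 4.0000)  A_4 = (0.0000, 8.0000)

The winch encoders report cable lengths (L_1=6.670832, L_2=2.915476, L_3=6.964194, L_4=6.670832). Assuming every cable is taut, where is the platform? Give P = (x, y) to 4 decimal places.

circle eqns → linear via eq_j − eq_1; set c_j = A_j·A_j − L_j²
c_1 = 64.0000+0.0000−44.5000 = 19.5000
16.0000·x − 8.0000·y = c_1−c_2 = 12.0000
0.0000·x − 8.0000·y = c_1−c_3 = -12.0000
16.0000·x − 16.0000·y = c_1−c_4 = 0.0000
solve first two rows → x=1.5000, y=1.5000
check cable 4: ‖A_4−P‖² = 44.5000 ≈ L_4² = 44.5000 ✓

(1.5000, 1.5000)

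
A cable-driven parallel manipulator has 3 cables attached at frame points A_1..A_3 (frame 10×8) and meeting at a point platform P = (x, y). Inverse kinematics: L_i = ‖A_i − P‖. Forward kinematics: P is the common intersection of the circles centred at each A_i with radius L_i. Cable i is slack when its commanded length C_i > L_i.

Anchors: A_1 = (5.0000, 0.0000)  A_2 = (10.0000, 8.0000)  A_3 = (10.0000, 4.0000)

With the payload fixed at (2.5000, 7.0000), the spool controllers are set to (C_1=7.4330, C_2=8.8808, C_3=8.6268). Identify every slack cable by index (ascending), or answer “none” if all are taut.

cable 1: L_1 = ‖A_1−P‖ = 7.4330;  C_1 = 7.4330 → taut
cable 2: L_2 = ‖A_2−P‖ = 7.5664;  C_2 = 8.8808 → slack
cable 3: L_3 = ‖A_3−P‖ = 8.0777;  C_3 = 8.6268 → slack

2, 3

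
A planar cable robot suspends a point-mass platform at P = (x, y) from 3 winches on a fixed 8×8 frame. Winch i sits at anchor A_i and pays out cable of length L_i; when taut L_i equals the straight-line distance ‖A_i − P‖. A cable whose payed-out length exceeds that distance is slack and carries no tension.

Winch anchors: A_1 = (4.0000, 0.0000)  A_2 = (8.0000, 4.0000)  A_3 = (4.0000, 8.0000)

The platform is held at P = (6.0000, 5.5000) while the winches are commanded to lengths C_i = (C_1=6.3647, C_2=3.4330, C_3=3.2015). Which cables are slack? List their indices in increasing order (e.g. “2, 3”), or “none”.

1, 2

cable 1: √((-2.0000)²+(-5.5000)²)=5.8523, C_1=6.3647: slack
cable 2: √((2.0000)²+(-1.5000)²)=2.5000, C_2=3.4330: slack
cable 3: √((-2.0000)²+(2.5000)²)=3.2016, C_3=3.2015: taut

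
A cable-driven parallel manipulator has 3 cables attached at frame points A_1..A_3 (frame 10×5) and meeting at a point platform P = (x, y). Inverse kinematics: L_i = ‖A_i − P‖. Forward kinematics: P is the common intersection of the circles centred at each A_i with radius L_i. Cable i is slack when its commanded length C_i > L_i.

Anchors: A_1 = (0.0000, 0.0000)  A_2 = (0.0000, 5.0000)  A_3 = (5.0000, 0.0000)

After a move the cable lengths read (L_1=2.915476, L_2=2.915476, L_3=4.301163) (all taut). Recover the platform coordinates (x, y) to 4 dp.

(1.5000, 2.5000)

circle eqns → linear via eq_j − eq_1; set q_j = A_j·A_j − L_j²
q_1 = 0.0000+0.0000−8.5000 = -8.5000
0.0000·x − 10.0000·y = q_1−q_2 = -25.0000
-10.0000·x + 0.0000·y = q_1−q_3 = -15.0000
solve first two rows → x=1.5000, y=2.5000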